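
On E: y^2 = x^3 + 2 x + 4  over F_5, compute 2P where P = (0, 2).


k = 2 = 10_2 (binary, LSB first: 01)
Double-and-add from P = (0, 2):
  bit 0 = 0: acc unchanged = O
  bit 1 = 1: acc = O + (4, 1) = (4, 1)

2P = (4, 1)


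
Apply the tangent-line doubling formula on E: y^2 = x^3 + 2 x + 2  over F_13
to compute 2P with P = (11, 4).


Doubling: s = (3 x1^2 + a) / (2 y1)
s = (3*11^2 + 2) / (2*4) mod 13 = 5
x3 = s^2 - 2 x1 mod 13 = 5^2 - 2*11 = 3
y3 = s (x1 - x3) - y1 mod 13 = 5 * (11 - 3) - 4 = 10

2P = (3, 10)


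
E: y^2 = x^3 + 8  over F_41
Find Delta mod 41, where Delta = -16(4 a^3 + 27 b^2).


4 a^3 + 27 b^2 = 4*0^3 + 27*8^2 = 0 + 1728 = 1728
Delta = -16 * (1728) = -27648
Delta mod 41 = 27

Delta = 27 (mod 41)


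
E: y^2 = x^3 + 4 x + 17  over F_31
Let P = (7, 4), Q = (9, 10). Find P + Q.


P != Q, so use the chord formula.
s = (y2 - y1) / (x2 - x1) = (6) / (2) mod 31 = 3
x3 = s^2 - x1 - x2 mod 31 = 3^2 - 7 - 9 = 24
y3 = s (x1 - x3) - y1 mod 31 = 3 * (7 - 24) - 4 = 7

P + Q = (24, 7)


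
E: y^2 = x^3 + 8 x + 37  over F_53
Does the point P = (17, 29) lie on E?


Check whether y^2 = x^3 + 8 x + 37 (mod 53) for (x, y) = (17, 29).
LHS: y^2 = 29^2 mod 53 = 46
RHS: x^3 + 8 x + 37 = 17^3 + 8*17 + 37 mod 53 = 51
LHS != RHS

No, not on the curve


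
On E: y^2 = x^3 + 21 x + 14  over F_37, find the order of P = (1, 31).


Compute successive multiples of P until we hit O:
  1P = (1, 31)
  2P = (2, 8)
  3P = (8, 19)
  4P = (3, 20)
  5P = (17, 20)
  6P = (28, 13)
  7P = (29, 0)
  8P = (28, 24)
  ... (continuing to 14P)
  14P = O

ord(P) = 14


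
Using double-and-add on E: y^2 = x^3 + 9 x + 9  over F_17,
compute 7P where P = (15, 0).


k = 7 = 111_2 (binary, LSB first: 111)
Double-and-add from P = (15, 0):
  bit 0 = 1: acc = O + (15, 0) = (15, 0)
  bit 1 = 1: acc = (15, 0) + O = (15, 0)
  bit 2 = 1: acc = (15, 0) + O = (15, 0)

7P = (15, 0)


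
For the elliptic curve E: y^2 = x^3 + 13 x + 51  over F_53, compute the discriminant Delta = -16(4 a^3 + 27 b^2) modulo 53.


4 a^3 + 27 b^2 = 4*13^3 + 27*51^2 = 8788 + 70227 = 79015
Delta = -16 * (79015) = -1264240
Delta mod 53 = 22

Delta = 22 (mod 53)


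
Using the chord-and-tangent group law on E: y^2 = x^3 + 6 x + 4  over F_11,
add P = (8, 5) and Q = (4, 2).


P != Q, so use the chord formula.
s = (y2 - y1) / (x2 - x1) = (8) / (7) mod 11 = 9
x3 = s^2 - x1 - x2 mod 11 = 9^2 - 8 - 4 = 3
y3 = s (x1 - x3) - y1 mod 11 = 9 * (8 - 3) - 5 = 7

P + Q = (3, 7)


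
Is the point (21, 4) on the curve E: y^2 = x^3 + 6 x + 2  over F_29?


Check whether y^2 = x^3 + 6 x + 2 (mod 29) for (x, y) = (21, 4).
LHS: y^2 = 4^2 mod 29 = 16
RHS: x^3 + 6 x + 2 = 21^3 + 6*21 + 2 mod 29 = 22
LHS != RHS

No, not on the curve


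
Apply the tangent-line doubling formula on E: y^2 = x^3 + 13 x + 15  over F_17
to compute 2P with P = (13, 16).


Doubling: s = (3 x1^2 + a) / (2 y1)
s = (3*13^2 + 13) / (2*16) mod 17 = 12
x3 = s^2 - 2 x1 mod 17 = 12^2 - 2*13 = 16
y3 = s (x1 - x3) - y1 mod 17 = 12 * (13 - 16) - 16 = 16

2P = (16, 16)


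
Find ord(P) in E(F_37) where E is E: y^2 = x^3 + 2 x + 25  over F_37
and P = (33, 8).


Compute successive multiples of P until we hit O:
  1P = (33, 8)
  2P = (1, 18)
  3P = (7, 7)
  4P = (23, 18)
  5P = (19, 15)
  6P = (13, 19)
  7P = (16, 3)
  8P = (32, 1)
  ... (continuing to 46P)
  46P = O

ord(P) = 46


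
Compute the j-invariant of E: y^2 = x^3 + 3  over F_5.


Delta = -16(4 a^3 + 27 b^2) mod 5 = 2
-1728 * (4 a)^3 = -1728 * (4*0)^3 mod 5 = 0
j = 0 * 2^(-1) mod 5 = 0

j = 0 (mod 5)


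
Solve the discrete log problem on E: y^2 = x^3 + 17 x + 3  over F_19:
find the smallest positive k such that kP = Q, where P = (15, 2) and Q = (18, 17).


Enumerate multiples of P until we hit Q = (18, 17):
  1P = (15, 2)
  2P = (12, 4)
  3P = (3, 9)
  4P = (2, 11)
  5P = (9, 7)
  6P = (11, 1)
  7P = (18, 2)
  8P = (5, 17)
  9P = (6, 13)
  10P = (7, 3)
  11P = (8, 9)
  12P = (16, 18)
  13P = (16, 1)
  14P = (8, 10)
  15P = (7, 16)
  16P = (6, 6)
  17P = (5, 2)
  18P = (18, 17)
Match found at i = 18.

k = 18


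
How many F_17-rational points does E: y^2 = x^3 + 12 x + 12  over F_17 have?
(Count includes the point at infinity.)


For each x in F_17, count y with y^2 = x^3 + 12 x + 12 mod 17:
  x = 1: RHS = 8, y in [5, 12]  -> 2 point(s)
  x = 8: RHS = 8, y in [5, 12]  -> 2 point(s)
  x = 9: RHS = 16, y in [4, 13]  -> 2 point(s)
  x = 11: RHS = 13, y in [8, 9]  -> 2 point(s)
  x = 13: RHS = 2, y in [6, 11]  -> 2 point(s)
  x = 14: RHS = 0, y in [0]  -> 1 point(s)
  x = 16: RHS = 16, y in [4, 13]  -> 2 point(s)
Affine points: 13. Add the point at infinity: total = 14.

#E(F_17) = 14


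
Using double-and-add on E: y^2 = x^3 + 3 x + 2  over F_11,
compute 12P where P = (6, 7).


k = 12 = 1100_2 (binary, LSB first: 0011)
Double-and-add from P = (6, 7):
  bit 0 = 0: acc unchanged = O
  bit 1 = 0: acc unchanged = O
  bit 2 = 1: acc = O + (7, 5) = (7, 5)
  bit 3 = 1: acc = (7, 5) + (2, 4) = (6, 4)

12P = (6, 4)


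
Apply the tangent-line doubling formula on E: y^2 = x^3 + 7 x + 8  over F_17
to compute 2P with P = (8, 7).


Doubling: s = (3 x1^2 + a) / (2 y1)
s = (3*8^2 + 7) / (2*7) mod 17 = 13
x3 = s^2 - 2 x1 mod 17 = 13^2 - 2*8 = 0
y3 = s (x1 - x3) - y1 mod 17 = 13 * (8 - 0) - 7 = 12

2P = (0, 12)


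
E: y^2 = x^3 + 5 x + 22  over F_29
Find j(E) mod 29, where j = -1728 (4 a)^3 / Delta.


Delta = -16(4 a^3 + 27 b^2) mod 29 = 6
-1728 * (4 a)^3 = -1728 * (4*5)^3 mod 29 = 10
j = 10 * 6^(-1) mod 29 = 21

j = 21 (mod 29)


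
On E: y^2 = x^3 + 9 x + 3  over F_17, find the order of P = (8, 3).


Compute successive multiples of P until we hit O:
  1P = (8, 3)
  2P = (14, 0)
  3P = (8, 14)
  4P = O

ord(P) = 4


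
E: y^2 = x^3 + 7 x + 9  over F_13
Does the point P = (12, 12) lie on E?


Check whether y^2 = x^3 + 7 x + 9 (mod 13) for (x, y) = (12, 12).
LHS: y^2 = 12^2 mod 13 = 1
RHS: x^3 + 7 x + 9 = 12^3 + 7*12 + 9 mod 13 = 1
LHS = RHS

Yes, on the curve


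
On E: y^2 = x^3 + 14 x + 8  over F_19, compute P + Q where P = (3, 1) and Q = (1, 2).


P != Q, so use the chord formula.
s = (y2 - y1) / (x2 - x1) = (1) / (17) mod 19 = 9
x3 = s^2 - x1 - x2 mod 19 = 9^2 - 3 - 1 = 1
y3 = s (x1 - x3) - y1 mod 19 = 9 * (3 - 1) - 1 = 17

P + Q = (1, 17)


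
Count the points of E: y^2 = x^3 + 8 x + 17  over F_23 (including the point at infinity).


For each x in F_23, count y with y^2 = x^3 + 8 x + 17 mod 23:
  x = 1: RHS = 3, y in [7, 16]  -> 2 point(s)
  x = 2: RHS = 18, y in [8, 15]  -> 2 point(s)
  x = 7: RHS = 2, y in [5, 18]  -> 2 point(s)
  x = 8: RHS = 18, y in [8, 15]  -> 2 point(s)
  x = 9: RHS = 13, y in [6, 17]  -> 2 point(s)
  x = 10: RHS = 16, y in [4, 19]  -> 2 point(s)
  x = 12: RHS = 1, y in [1, 22]  -> 2 point(s)
  x = 13: RHS = 18, y in [8, 15]  -> 2 point(s)
  x = 15: RHS = 16, y in [4, 19]  -> 2 point(s)
  x = 16: RHS = 9, y in [3, 20]  -> 2 point(s)
  x = 17: RHS = 6, y in [11, 12]  -> 2 point(s)
  x = 18: RHS = 13, y in [6, 17]  -> 2 point(s)
  x = 19: RHS = 13, y in [6, 17]  -> 2 point(s)
  x = 20: RHS = 12, y in [9, 14]  -> 2 point(s)
  x = 21: RHS = 16, y in [4, 19]  -> 2 point(s)
  x = 22: RHS = 8, y in [10, 13]  -> 2 point(s)
Affine points: 32. Add the point at infinity: total = 33.

#E(F_23) = 33


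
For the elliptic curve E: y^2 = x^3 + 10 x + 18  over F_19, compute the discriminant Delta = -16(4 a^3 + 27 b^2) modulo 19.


4 a^3 + 27 b^2 = 4*10^3 + 27*18^2 = 4000 + 8748 = 12748
Delta = -16 * (12748) = -203968
Delta mod 19 = 16

Delta = 16 (mod 19)


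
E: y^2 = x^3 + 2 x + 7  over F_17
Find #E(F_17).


For each x in F_17, count y with y^2 = x^3 + 2 x + 7 mod 17:
  x = 2: RHS = 2, y in [6, 11]  -> 2 point(s)
  x = 8: RHS = 8, y in [5, 12]  -> 2 point(s)
  x = 11: RHS = 0, y in [0]  -> 1 point(s)
  x = 12: RHS = 8, y in [5, 12]  -> 2 point(s)
  x = 14: RHS = 8, y in [5, 12]  -> 2 point(s)
  x = 16: RHS = 4, y in [2, 15]  -> 2 point(s)
Affine points: 11. Add the point at infinity: total = 12.

#E(F_17) = 12


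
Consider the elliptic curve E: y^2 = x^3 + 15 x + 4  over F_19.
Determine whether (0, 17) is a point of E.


Check whether y^2 = x^3 + 15 x + 4 (mod 19) for (x, y) = (0, 17).
LHS: y^2 = 17^2 mod 19 = 4
RHS: x^3 + 15 x + 4 = 0^3 + 15*0 + 4 mod 19 = 4
LHS = RHS

Yes, on the curve


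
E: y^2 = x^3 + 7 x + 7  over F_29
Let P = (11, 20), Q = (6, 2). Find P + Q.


P != Q, so use the chord formula.
s = (y2 - y1) / (x2 - x1) = (11) / (24) mod 29 = 21
x3 = s^2 - x1 - x2 mod 29 = 21^2 - 11 - 6 = 18
y3 = s (x1 - x3) - y1 mod 29 = 21 * (11 - 18) - 20 = 7

P + Q = (18, 7)


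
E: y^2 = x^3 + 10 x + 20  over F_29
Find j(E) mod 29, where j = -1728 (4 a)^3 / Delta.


Delta = -16(4 a^3 + 27 b^2) mod 29 = 14
-1728 * (4 a)^3 = -1728 * (4*10)^3 mod 29 = 22
j = 22 * 14^(-1) mod 29 = 14

j = 14 (mod 29)


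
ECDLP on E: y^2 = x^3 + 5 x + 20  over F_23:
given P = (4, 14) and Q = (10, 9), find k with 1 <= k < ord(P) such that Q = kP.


Enumerate multiples of P until we hit Q = (10, 9):
  1P = (4, 14)
  2P = (5, 3)
  3P = (20, 1)
  4P = (17, 21)
  5P = (11, 7)
  6P = (9, 14)
  7P = (10, 9)
Match found at i = 7.

k = 7


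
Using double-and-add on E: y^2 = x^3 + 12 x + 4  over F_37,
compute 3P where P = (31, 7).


k = 3 = 11_2 (binary, LSB first: 11)
Double-and-add from P = (31, 7):
  bit 0 = 1: acc = O + (31, 7) = (31, 7)
  bit 1 = 1: acc = (31, 7) + (16, 0) = (31, 30)

3P = (31, 30)


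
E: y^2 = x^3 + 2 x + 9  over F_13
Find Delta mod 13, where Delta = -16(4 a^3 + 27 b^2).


4 a^3 + 27 b^2 = 4*2^3 + 27*9^2 = 32 + 2187 = 2219
Delta = -16 * (2219) = -35504
Delta mod 13 = 12

Delta = 12 (mod 13)


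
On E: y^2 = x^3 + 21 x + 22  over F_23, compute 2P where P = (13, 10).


Doubling: s = (3 x1^2 + a) / (2 y1)
s = (3*13^2 + 21) / (2*10) mod 23 = 8
x3 = s^2 - 2 x1 mod 23 = 8^2 - 2*13 = 15
y3 = s (x1 - x3) - y1 mod 23 = 8 * (13 - 15) - 10 = 20

2P = (15, 20)


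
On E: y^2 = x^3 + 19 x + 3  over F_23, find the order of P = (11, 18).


Compute successive multiples of P until we hit O:
  1P = (11, 18)
  2P = (14, 0)
  3P = (11, 5)
  4P = O

ord(P) = 4


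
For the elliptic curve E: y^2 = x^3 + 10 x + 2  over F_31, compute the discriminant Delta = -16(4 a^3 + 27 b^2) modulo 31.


4 a^3 + 27 b^2 = 4*10^3 + 27*2^2 = 4000 + 108 = 4108
Delta = -16 * (4108) = -65728
Delta mod 31 = 23

Delta = 23 (mod 31)


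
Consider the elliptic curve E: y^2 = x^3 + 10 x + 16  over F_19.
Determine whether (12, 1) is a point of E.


Check whether y^2 = x^3 + 10 x + 16 (mod 19) for (x, y) = (12, 1).
LHS: y^2 = 1^2 mod 19 = 1
RHS: x^3 + 10 x + 16 = 12^3 + 10*12 + 16 mod 19 = 2
LHS != RHS

No, not on the curve


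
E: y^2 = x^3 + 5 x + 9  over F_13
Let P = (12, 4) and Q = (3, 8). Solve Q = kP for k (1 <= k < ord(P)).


Enumerate multiples of P until we hit Q = (3, 8):
  1P = (12, 4)
  2P = (3, 5)
  3P = (7, 7)
  4P = (11, 11)
  5P = (0, 3)
  6P = (2, 12)
  7P = (9, 4)
  8P = (5, 9)
  9P = (5, 4)
  10P = (9, 9)
  11P = (2, 1)
  12P = (0, 10)
  13P = (11, 2)
  14P = (7, 6)
  15P = (3, 8)
Match found at i = 15.

k = 15


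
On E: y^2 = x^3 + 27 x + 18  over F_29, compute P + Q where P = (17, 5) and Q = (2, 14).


P != Q, so use the chord formula.
s = (y2 - y1) / (x2 - x1) = (9) / (14) mod 29 = 11
x3 = s^2 - x1 - x2 mod 29 = 11^2 - 17 - 2 = 15
y3 = s (x1 - x3) - y1 mod 29 = 11 * (17 - 15) - 5 = 17

P + Q = (15, 17)


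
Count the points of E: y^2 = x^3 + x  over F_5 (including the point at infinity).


For each x in F_5, count y with y^2 = x^3 + 1 x + 0 mod 5:
  x = 0: RHS = 0, y in [0]  -> 1 point(s)
  x = 2: RHS = 0, y in [0]  -> 1 point(s)
  x = 3: RHS = 0, y in [0]  -> 1 point(s)
Affine points: 3. Add the point at infinity: total = 4.

#E(F_5) = 4


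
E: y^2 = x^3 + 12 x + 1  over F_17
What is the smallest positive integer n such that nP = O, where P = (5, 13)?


Compute successive multiples of P until we hit O:
  1P = (5, 13)
  2P = (6, 0)
  3P = (5, 4)
  4P = O

ord(P) = 4


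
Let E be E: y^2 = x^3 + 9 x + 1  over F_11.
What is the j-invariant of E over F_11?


Delta = -16(4 a^3 + 27 b^2) mod 11 = 3
-1728 * (4 a)^3 = -1728 * (4*9)^3 mod 11 = 6
j = 6 * 3^(-1) mod 11 = 2

j = 2 (mod 11)


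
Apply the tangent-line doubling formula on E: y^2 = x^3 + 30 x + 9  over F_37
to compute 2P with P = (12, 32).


Doubling: s = (3 x1^2 + a) / (2 y1)
s = (3*12^2 + 30) / (2*32) mod 37 = 13
x3 = s^2 - 2 x1 mod 37 = 13^2 - 2*12 = 34
y3 = s (x1 - x3) - y1 mod 37 = 13 * (12 - 34) - 32 = 15

2P = (34, 15)


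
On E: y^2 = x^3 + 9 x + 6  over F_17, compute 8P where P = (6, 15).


k = 8 = 1000_2 (binary, LSB first: 0001)
Double-and-add from P = (6, 15):
  bit 0 = 0: acc unchanged = O
  bit 1 = 0: acc unchanged = O
  bit 2 = 0: acc unchanged = O
  bit 3 = 1: acc = O + (7, 2) = (7, 2)

8P = (7, 2)


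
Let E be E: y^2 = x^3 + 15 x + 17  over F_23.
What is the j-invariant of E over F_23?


Delta = -16(4 a^3 + 27 b^2) mod 23 = 12
-1728 * (4 a)^3 = -1728 * (4*15)^3 mod 23 = 2
j = 2 * 12^(-1) mod 23 = 4

j = 4 (mod 23)


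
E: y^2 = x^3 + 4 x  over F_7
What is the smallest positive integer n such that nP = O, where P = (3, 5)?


Compute successive multiples of P until we hit O:
  1P = (3, 5)
  2P = (2, 3)
  3P = (6, 3)
  4P = (0, 0)
  5P = (6, 4)
  6P = (2, 4)
  7P = (3, 2)
  8P = O

ord(P) = 8


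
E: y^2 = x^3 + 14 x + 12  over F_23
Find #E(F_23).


For each x in F_23, count y with y^2 = x^3 + 14 x + 12 mod 23:
  x = 0: RHS = 12, y in [9, 14]  -> 2 point(s)
  x = 1: RHS = 4, y in [2, 21]  -> 2 point(s)
  x = 2: RHS = 2, y in [5, 18]  -> 2 point(s)
  x = 3: RHS = 12, y in [9, 14]  -> 2 point(s)
  x = 5: RHS = 0, y in [0]  -> 1 point(s)
  x = 6: RHS = 13, y in [6, 17]  -> 2 point(s)
  x = 7: RHS = 16, y in [4, 19]  -> 2 point(s)
  x = 9: RHS = 16, y in [4, 19]  -> 2 point(s)
  x = 10: RHS = 2, y in [5, 18]  -> 2 point(s)
  x = 11: RHS = 2, y in [5, 18]  -> 2 point(s)
  x = 14: RHS = 8, y in [10, 13]  -> 2 point(s)
  x = 15: RHS = 9, y in [3, 20]  -> 2 point(s)
  x = 16: RHS = 8, y in [10, 13]  -> 2 point(s)
  x = 18: RHS = 1, y in [1, 22]  -> 2 point(s)
  x = 20: RHS = 12, y in [9, 14]  -> 2 point(s)
Affine points: 29. Add the point at infinity: total = 30.

#E(F_23) = 30


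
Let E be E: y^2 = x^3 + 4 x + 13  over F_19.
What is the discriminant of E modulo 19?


4 a^3 + 27 b^2 = 4*4^3 + 27*13^2 = 256 + 4563 = 4819
Delta = -16 * (4819) = -77104
Delta mod 19 = 17

Delta = 17 (mod 19)


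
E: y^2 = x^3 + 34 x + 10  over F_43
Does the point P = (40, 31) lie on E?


Check whether y^2 = x^3 + 34 x + 10 (mod 43) for (x, y) = (40, 31).
LHS: y^2 = 31^2 mod 43 = 15
RHS: x^3 + 34 x + 10 = 40^3 + 34*40 + 10 mod 43 = 10
LHS != RHS

No, not on the curve


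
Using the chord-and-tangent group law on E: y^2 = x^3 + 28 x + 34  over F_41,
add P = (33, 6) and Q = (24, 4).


P != Q, so use the chord formula.
s = (y2 - y1) / (x2 - x1) = (39) / (32) mod 41 = 23
x3 = s^2 - x1 - x2 mod 41 = 23^2 - 33 - 24 = 21
y3 = s (x1 - x3) - y1 mod 41 = 23 * (33 - 21) - 6 = 24

P + Q = (21, 24)


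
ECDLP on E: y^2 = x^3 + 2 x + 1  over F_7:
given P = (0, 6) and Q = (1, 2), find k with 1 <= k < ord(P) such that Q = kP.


Enumerate multiples of P until we hit Q = (1, 2):
  1P = (0, 6)
  2P = (1, 2)
Match found at i = 2.

k = 2


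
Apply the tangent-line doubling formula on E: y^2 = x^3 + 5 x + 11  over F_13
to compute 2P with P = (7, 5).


Doubling: s = (3 x1^2 + a) / (2 y1)
s = (3*7^2 + 5) / (2*5) mod 13 = 10
x3 = s^2 - 2 x1 mod 13 = 10^2 - 2*7 = 8
y3 = s (x1 - x3) - y1 mod 13 = 10 * (7 - 8) - 5 = 11

2P = (8, 11)


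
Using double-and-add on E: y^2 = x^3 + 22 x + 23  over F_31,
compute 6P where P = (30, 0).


k = 6 = 110_2 (binary, LSB first: 011)
Double-and-add from P = (30, 0):
  bit 0 = 0: acc unchanged = O
  bit 1 = 1: acc = O + O = O
  bit 2 = 1: acc = O + O = O

6P = O


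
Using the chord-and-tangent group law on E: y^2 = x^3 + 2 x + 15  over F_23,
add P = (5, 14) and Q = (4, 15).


P != Q, so use the chord formula.
s = (y2 - y1) / (x2 - x1) = (1) / (22) mod 23 = 22
x3 = s^2 - x1 - x2 mod 23 = 22^2 - 5 - 4 = 15
y3 = s (x1 - x3) - y1 mod 23 = 22 * (5 - 15) - 14 = 19

P + Q = (15, 19)


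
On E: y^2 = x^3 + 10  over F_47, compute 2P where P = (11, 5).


Doubling: s = (3 x1^2 + a) / (2 y1)
s = (3*11^2 + 0) / (2*5) mod 47 = 41
x3 = s^2 - 2 x1 mod 47 = 41^2 - 2*11 = 14
y3 = s (x1 - x3) - y1 mod 47 = 41 * (11 - 14) - 5 = 13

2P = (14, 13)


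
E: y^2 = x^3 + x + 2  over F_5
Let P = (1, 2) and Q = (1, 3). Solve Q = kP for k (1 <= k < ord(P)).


Enumerate multiples of P until we hit Q = (1, 3):
  1P = (1, 2)
  2P = (4, 0)
  3P = (1, 3)
Match found at i = 3.

k = 3


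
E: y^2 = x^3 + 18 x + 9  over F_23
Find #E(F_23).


For each x in F_23, count y with y^2 = x^3 + 18 x + 9 mod 23:
  x = 0: RHS = 9, y in [3, 20]  -> 2 point(s)
  x = 7: RHS = 18, y in [8, 15]  -> 2 point(s)
  x = 9: RHS = 3, y in [7, 16]  -> 2 point(s)
  x = 10: RHS = 16, y in [4, 19]  -> 2 point(s)
  x = 13: RHS = 2, y in [5, 18]  -> 2 point(s)
  x = 16: RHS = 0, y in [0]  -> 1 point(s)
  x = 18: RHS = 1, y in [1, 22]  -> 2 point(s)
  x = 22: RHS = 13, y in [6, 17]  -> 2 point(s)
Affine points: 15. Add the point at infinity: total = 16.

#E(F_23) = 16


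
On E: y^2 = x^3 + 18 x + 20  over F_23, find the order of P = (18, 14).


Compute successive multiples of P until we hit O:
  1P = (18, 14)
  2P = (22, 22)
  3P = (10, 2)
  4P = (3, 20)
  5P = (4, 8)
  6P = (4, 15)
  7P = (3, 3)
  8P = (10, 21)
  ... (continuing to 11P)
  11P = O

ord(P) = 11


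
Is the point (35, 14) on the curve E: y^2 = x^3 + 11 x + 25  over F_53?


Check whether y^2 = x^3 + 11 x + 25 (mod 53) for (x, y) = (35, 14).
LHS: y^2 = 14^2 mod 53 = 37
RHS: x^3 + 11 x + 25 = 35^3 + 11*35 + 25 mod 53 = 37
LHS = RHS

Yes, on the curve


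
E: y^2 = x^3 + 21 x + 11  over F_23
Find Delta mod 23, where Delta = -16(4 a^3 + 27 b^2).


4 a^3 + 27 b^2 = 4*21^3 + 27*11^2 = 37044 + 3267 = 40311
Delta = -16 * (40311) = -644976
Delta mod 23 = 13

Delta = 13 (mod 23)


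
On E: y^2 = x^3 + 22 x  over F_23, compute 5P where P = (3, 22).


k = 5 = 101_2 (binary, LSB first: 101)
Double-and-add from P = (3, 22):
  bit 0 = 1: acc = O + (3, 22) = (3, 22)
  bit 1 = 0: acc unchanged = (3, 22)
  bit 2 = 1: acc = (3, 22) + (2, 12) = (3, 1)

5P = (3, 1)


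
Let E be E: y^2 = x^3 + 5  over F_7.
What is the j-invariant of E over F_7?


Delta = -16(4 a^3 + 27 b^2) mod 7 = 1
-1728 * (4 a)^3 = -1728 * (4*0)^3 mod 7 = 0
j = 0 * 1^(-1) mod 7 = 0

j = 0 (mod 7)


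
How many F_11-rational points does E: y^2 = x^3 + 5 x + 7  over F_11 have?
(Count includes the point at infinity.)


For each x in F_11, count y with y^2 = x^3 + 5 x + 7 mod 11:
  x = 2: RHS = 3, y in [5, 6]  -> 2 point(s)
  x = 3: RHS = 5, y in [4, 7]  -> 2 point(s)
  x = 4: RHS = 3, y in [5, 6]  -> 2 point(s)
  x = 5: RHS = 3, y in [5, 6]  -> 2 point(s)
  x = 6: RHS = 0, y in [0]  -> 1 point(s)
  x = 7: RHS = 0, y in [0]  -> 1 point(s)
  x = 8: RHS = 9, y in [3, 8]  -> 2 point(s)
  x = 9: RHS = 0, y in [0]  -> 1 point(s)
  x = 10: RHS = 1, y in [1, 10]  -> 2 point(s)
Affine points: 15. Add the point at infinity: total = 16.

#E(F_11) = 16


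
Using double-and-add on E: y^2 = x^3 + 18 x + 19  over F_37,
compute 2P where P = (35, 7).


k = 2 = 10_2 (binary, LSB first: 01)
Double-and-add from P = (35, 7):
  bit 0 = 0: acc unchanged = O
  bit 1 = 1: acc = O + (32, 10) = (32, 10)

2P = (32, 10)


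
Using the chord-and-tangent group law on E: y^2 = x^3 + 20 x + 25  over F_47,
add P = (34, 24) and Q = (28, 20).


P != Q, so use the chord formula.
s = (y2 - y1) / (x2 - x1) = (43) / (41) mod 47 = 32
x3 = s^2 - x1 - x2 mod 47 = 32^2 - 34 - 28 = 22
y3 = s (x1 - x3) - y1 mod 47 = 32 * (34 - 22) - 24 = 31

P + Q = (22, 31)


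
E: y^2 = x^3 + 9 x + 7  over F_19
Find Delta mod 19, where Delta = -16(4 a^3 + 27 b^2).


4 a^3 + 27 b^2 = 4*9^3 + 27*7^2 = 2916 + 1323 = 4239
Delta = -16 * (4239) = -67824
Delta mod 19 = 6

Delta = 6 (mod 19)


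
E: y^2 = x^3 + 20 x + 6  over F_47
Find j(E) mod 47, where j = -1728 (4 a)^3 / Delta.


Delta = -16(4 a^3 + 27 b^2) mod 47 = 23
-1728 * (4 a)^3 = -1728 * (4*20)^3 mod 47 = 37
j = 37 * 23^(-1) mod 47 = 20

j = 20 (mod 47)


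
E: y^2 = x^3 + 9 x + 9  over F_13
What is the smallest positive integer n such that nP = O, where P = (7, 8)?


Compute successive multiples of P until we hit O:
  1P = (7, 8)
  2P = (12, 5)
  3P = (11, 10)
  4P = (5, 6)
  5P = (2, 10)
  6P = (0, 10)
  7P = (9, 0)
  8P = (0, 3)
  ... (continuing to 14P)
  14P = O

ord(P) = 14


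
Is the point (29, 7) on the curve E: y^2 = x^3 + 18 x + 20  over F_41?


Check whether y^2 = x^3 + 18 x + 20 (mod 41) for (x, y) = (29, 7).
LHS: y^2 = 7^2 mod 41 = 8
RHS: x^3 + 18 x + 20 = 29^3 + 18*29 + 20 mod 41 = 3
LHS != RHS

No, not on the curve


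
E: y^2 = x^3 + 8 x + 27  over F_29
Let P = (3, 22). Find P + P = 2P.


Doubling: s = (3 x1^2 + a) / (2 y1)
s = (3*3^2 + 8) / (2*22) mod 29 = 12
x3 = s^2 - 2 x1 mod 29 = 12^2 - 2*3 = 22
y3 = s (x1 - x3) - y1 mod 29 = 12 * (3 - 22) - 22 = 11

2P = (22, 11)


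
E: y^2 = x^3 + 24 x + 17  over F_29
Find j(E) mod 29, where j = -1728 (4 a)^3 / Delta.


Delta = -16(4 a^3 + 27 b^2) mod 29 = 22
-1728 * (4 a)^3 = -1728 * (4*24)^3 mod 29 = 19
j = 19 * 22^(-1) mod 29 = 18

j = 18 (mod 29)


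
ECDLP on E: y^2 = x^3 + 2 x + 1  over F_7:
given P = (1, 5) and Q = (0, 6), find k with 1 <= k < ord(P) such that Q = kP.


Enumerate multiples of P until we hit Q = (0, 6):
  1P = (1, 5)
  2P = (0, 6)
Match found at i = 2.

k = 2


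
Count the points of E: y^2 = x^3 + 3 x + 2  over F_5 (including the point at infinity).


For each x in F_5, count y with y^2 = x^3 + 3 x + 2 mod 5:
  x = 1: RHS = 1, y in [1, 4]  -> 2 point(s)
  x = 2: RHS = 1, y in [1, 4]  -> 2 point(s)
Affine points: 4. Add the point at infinity: total = 5.

#E(F_5) = 5


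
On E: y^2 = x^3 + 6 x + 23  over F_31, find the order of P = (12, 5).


Compute successive multiples of P until we hit O:
  1P = (12, 5)
  2P = (27, 20)
  3P = (24, 14)
  4P = (13, 2)
  5P = (15, 4)
  6P = (11, 5)
  7P = (8, 26)
  8P = (25, 9)
  ... (continuing to 28P)
  28P = O

ord(P) = 28


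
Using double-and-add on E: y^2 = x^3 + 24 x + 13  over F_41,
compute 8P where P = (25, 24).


k = 8 = 1000_2 (binary, LSB first: 0001)
Double-and-add from P = (25, 24):
  bit 0 = 0: acc unchanged = O
  bit 1 = 0: acc unchanged = O
  bit 2 = 0: acc unchanged = O
  bit 3 = 1: acc = O + (13, 12) = (13, 12)

8P = (13, 12)


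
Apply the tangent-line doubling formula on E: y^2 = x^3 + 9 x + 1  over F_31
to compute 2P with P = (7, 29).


Doubling: s = (3 x1^2 + a) / (2 y1)
s = (3*7^2 + 9) / (2*29) mod 31 = 23
x3 = s^2 - 2 x1 mod 31 = 23^2 - 2*7 = 19
y3 = s (x1 - x3) - y1 mod 31 = 23 * (7 - 19) - 29 = 5

2P = (19, 5)


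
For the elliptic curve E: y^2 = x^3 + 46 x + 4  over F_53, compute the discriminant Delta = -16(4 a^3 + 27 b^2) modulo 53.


4 a^3 + 27 b^2 = 4*46^3 + 27*4^2 = 389344 + 432 = 389776
Delta = -16 * (389776) = -6236416
Delta mod 53 = 41

Delta = 41 (mod 53)


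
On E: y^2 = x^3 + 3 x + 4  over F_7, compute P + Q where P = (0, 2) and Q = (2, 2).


P != Q, so use the chord formula.
s = (y2 - y1) / (x2 - x1) = (0) / (2) mod 7 = 0
x3 = s^2 - x1 - x2 mod 7 = 0^2 - 0 - 2 = 5
y3 = s (x1 - x3) - y1 mod 7 = 0 * (0 - 5) - 2 = 5

P + Q = (5, 5)


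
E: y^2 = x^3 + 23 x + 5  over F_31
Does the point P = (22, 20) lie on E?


Check whether y^2 = x^3 + 23 x + 5 (mod 31) for (x, y) = (22, 20).
LHS: y^2 = 20^2 mod 31 = 28
RHS: x^3 + 23 x + 5 = 22^3 + 23*22 + 5 mod 31 = 30
LHS != RHS

No, not on the curve


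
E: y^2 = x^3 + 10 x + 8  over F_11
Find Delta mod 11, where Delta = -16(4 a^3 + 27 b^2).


4 a^3 + 27 b^2 = 4*10^3 + 27*8^2 = 4000 + 1728 = 5728
Delta = -16 * (5728) = -91648
Delta mod 11 = 4

Delta = 4 (mod 11)


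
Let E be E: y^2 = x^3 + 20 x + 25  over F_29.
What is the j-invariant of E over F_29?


Delta = -16(4 a^3 + 27 b^2) mod 29 = 14
-1728 * (4 a)^3 = -1728 * (4*20)^3 mod 29 = 2
j = 2 * 14^(-1) mod 29 = 25

j = 25 (mod 29)


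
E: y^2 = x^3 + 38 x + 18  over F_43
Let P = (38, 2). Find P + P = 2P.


Doubling: s = (3 x1^2 + a) / (2 y1)
s = (3*38^2 + 38) / (2*2) mod 43 = 39
x3 = s^2 - 2 x1 mod 43 = 39^2 - 2*38 = 26
y3 = s (x1 - x3) - y1 mod 43 = 39 * (38 - 26) - 2 = 36

2P = (26, 36)


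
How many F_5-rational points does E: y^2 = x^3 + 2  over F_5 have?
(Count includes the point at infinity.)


For each x in F_5, count y with y^2 = x^3 + 0 x + 2 mod 5:
  x = 2: RHS = 0, y in [0]  -> 1 point(s)
  x = 3: RHS = 4, y in [2, 3]  -> 2 point(s)
  x = 4: RHS = 1, y in [1, 4]  -> 2 point(s)
Affine points: 5. Add the point at infinity: total = 6.

#E(F_5) = 6


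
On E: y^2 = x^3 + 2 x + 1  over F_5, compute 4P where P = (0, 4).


k = 4 = 100_2 (binary, LSB first: 001)
Double-and-add from P = (0, 4):
  bit 0 = 0: acc unchanged = O
  bit 1 = 0: acc unchanged = O
  bit 2 = 1: acc = O + (3, 3) = (3, 3)

4P = (3, 3)


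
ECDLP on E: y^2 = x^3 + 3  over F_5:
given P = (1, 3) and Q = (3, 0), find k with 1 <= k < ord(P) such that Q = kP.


Enumerate multiples of P until we hit Q = (3, 0):
  1P = (1, 3)
  2P = (2, 4)
  3P = (3, 0)
Match found at i = 3.

k = 3


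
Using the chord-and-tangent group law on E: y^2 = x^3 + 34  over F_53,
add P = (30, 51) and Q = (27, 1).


P != Q, so use the chord formula.
s = (y2 - y1) / (x2 - x1) = (3) / (50) mod 53 = 52
x3 = s^2 - x1 - x2 mod 53 = 52^2 - 30 - 27 = 50
y3 = s (x1 - x3) - y1 mod 53 = 52 * (30 - 50) - 51 = 22

P + Q = (50, 22)


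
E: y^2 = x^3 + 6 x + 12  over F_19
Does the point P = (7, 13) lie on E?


Check whether y^2 = x^3 + 6 x + 12 (mod 19) for (x, y) = (7, 13).
LHS: y^2 = 13^2 mod 19 = 17
RHS: x^3 + 6 x + 12 = 7^3 + 6*7 + 12 mod 19 = 17
LHS = RHS

Yes, on the curve


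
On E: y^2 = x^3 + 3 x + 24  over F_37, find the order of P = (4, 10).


Compute successive multiples of P until we hit O:
  1P = (4, 10)
  2P = (1, 18)
  3P = (35, 11)
  4P = (34, 32)
  5P = (27, 20)
  6P = (5, 33)
  7P = (2, 36)
  8P = (15, 22)
  ... (continuing to 37P)
  37P = O

ord(P) = 37


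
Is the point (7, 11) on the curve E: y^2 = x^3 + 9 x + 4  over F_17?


Check whether y^2 = x^3 + 9 x + 4 (mod 17) for (x, y) = (7, 11).
LHS: y^2 = 11^2 mod 17 = 2
RHS: x^3 + 9 x + 4 = 7^3 + 9*7 + 4 mod 17 = 2
LHS = RHS

Yes, on the curve


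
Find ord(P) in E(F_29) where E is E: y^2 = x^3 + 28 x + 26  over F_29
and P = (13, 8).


Compute successive multiples of P until we hit O:
  1P = (13, 8)
  2P = (4, 12)
  3P = (19, 14)
  4P = (27, 7)
  5P = (22, 3)
  6P = (14, 28)
  7P = (25, 13)
  8P = (24, 14)
  ... (continuing to 25P)
  25P = O

ord(P) = 25


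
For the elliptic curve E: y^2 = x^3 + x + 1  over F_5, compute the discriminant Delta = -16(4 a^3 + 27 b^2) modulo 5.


4 a^3 + 27 b^2 = 4*1^3 + 27*1^2 = 4 + 27 = 31
Delta = -16 * (31) = -496
Delta mod 5 = 4

Delta = 4 (mod 5)


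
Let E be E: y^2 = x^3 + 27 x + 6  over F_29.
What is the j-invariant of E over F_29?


Delta = -16(4 a^3 + 27 b^2) mod 29 = 11
-1728 * (4 a)^3 = -1728 * (4*27)^3 mod 29 = 4
j = 4 * 11^(-1) mod 29 = 3

j = 3 (mod 29)


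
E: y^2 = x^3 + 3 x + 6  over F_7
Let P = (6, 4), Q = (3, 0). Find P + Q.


P != Q, so use the chord formula.
s = (y2 - y1) / (x2 - x1) = (3) / (4) mod 7 = 6
x3 = s^2 - x1 - x2 mod 7 = 6^2 - 6 - 3 = 6
y3 = s (x1 - x3) - y1 mod 7 = 6 * (6 - 6) - 4 = 3

P + Q = (6, 3)


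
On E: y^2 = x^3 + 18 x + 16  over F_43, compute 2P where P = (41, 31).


Doubling: s = (3 x1^2 + a) / (2 y1)
s = (3*41^2 + 18) / (2*31) mod 43 = 31
x3 = s^2 - 2 x1 mod 43 = 31^2 - 2*41 = 19
y3 = s (x1 - x3) - y1 mod 43 = 31 * (41 - 19) - 31 = 6

2P = (19, 6)


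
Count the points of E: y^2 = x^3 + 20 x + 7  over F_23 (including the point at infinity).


For each x in F_23, count y with y^2 = x^3 + 20 x + 7 mod 23:
  x = 2: RHS = 9, y in [3, 20]  -> 2 point(s)
  x = 3: RHS = 2, y in [5, 18]  -> 2 point(s)
  x = 4: RHS = 13, y in [6, 17]  -> 2 point(s)
  x = 5: RHS = 2, y in [5, 18]  -> 2 point(s)
  x = 8: RHS = 12, y in [9, 14]  -> 2 point(s)
  x = 13: RHS = 3, y in [7, 16]  -> 2 point(s)
  x = 14: RHS = 18, y in [8, 15]  -> 2 point(s)
  x = 15: RHS = 2, y in [5, 18]  -> 2 point(s)
  x = 17: RHS = 16, y in [4, 19]  -> 2 point(s)
  x = 18: RHS = 12, y in [9, 14]  -> 2 point(s)
  x = 19: RHS = 1, y in [1, 22]  -> 2 point(s)
  x = 20: RHS = 12, y in [9, 14]  -> 2 point(s)
  x = 22: RHS = 9, y in [3, 20]  -> 2 point(s)
Affine points: 26. Add the point at infinity: total = 27.

#E(F_23) = 27


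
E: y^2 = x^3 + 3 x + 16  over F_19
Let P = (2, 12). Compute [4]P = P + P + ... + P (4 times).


k = 4 = 100_2 (binary, LSB first: 001)
Double-and-add from P = (2, 12):
  bit 0 = 0: acc unchanged = O
  bit 1 = 0: acc unchanged = O
  bit 2 = 1: acc = O + (14, 16) = (14, 16)

4P = (14, 16)


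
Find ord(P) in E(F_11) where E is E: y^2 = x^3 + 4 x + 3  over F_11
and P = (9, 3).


Compute successive multiples of P until we hit O:
  1P = (9, 3)
  2P = (5, 4)
  3P = (6, 10)
  4P = (10, 3)
  5P = (3, 8)
  6P = (0, 6)
  7P = (7, 0)
  8P = (0, 5)
  ... (continuing to 14P)
  14P = O

ord(P) = 14


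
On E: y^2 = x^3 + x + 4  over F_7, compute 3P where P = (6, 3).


k = 3 = 11_2 (binary, LSB first: 11)
Double-and-add from P = (6, 3):
  bit 0 = 1: acc = O + (6, 3) = (6, 3)
  bit 1 = 1: acc = (6, 3) + (4, 3) = (4, 4)

3P = (4, 4)


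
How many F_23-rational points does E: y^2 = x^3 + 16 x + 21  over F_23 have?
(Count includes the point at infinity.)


For each x in F_23, count y with y^2 = x^3 + 16 x + 21 mod 23:
  x = 3: RHS = 4, y in [2, 21]  -> 2 point(s)
  x = 7: RHS = 16, y in [4, 19]  -> 2 point(s)
  x = 10: RHS = 8, y in [10, 13]  -> 2 point(s)
  x = 12: RHS = 9, y in [3, 20]  -> 2 point(s)
  x = 15: RHS = 2, y in [5, 18]  -> 2 point(s)
  x = 16: RHS = 3, y in [7, 16]  -> 2 point(s)
  x = 17: RHS = 8, y in [10, 13]  -> 2 point(s)
  x = 18: RHS = 0, y in [0]  -> 1 point(s)
  x = 19: RHS = 8, y in [10, 13]  -> 2 point(s)
  x = 21: RHS = 4, y in [2, 21]  -> 2 point(s)
  x = 22: RHS = 4, y in [2, 21]  -> 2 point(s)
Affine points: 21. Add the point at infinity: total = 22.

#E(F_23) = 22


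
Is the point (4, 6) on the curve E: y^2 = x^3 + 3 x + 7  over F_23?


Check whether y^2 = x^3 + 3 x + 7 (mod 23) for (x, y) = (4, 6).
LHS: y^2 = 6^2 mod 23 = 13
RHS: x^3 + 3 x + 7 = 4^3 + 3*4 + 7 mod 23 = 14
LHS != RHS

No, not on the curve


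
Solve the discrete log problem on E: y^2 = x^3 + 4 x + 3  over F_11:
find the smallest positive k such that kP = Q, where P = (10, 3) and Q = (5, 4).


Enumerate multiples of P until we hit Q = (5, 4):
  1P = (10, 3)
  2P = (0, 5)
  3P = (5, 7)
  4P = (5, 4)
Match found at i = 4.

k = 4


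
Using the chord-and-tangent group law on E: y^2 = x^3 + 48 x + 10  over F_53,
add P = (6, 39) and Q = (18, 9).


P != Q, so use the chord formula.
s = (y2 - y1) / (x2 - x1) = (23) / (12) mod 53 = 24
x3 = s^2 - x1 - x2 mod 53 = 24^2 - 6 - 18 = 22
y3 = s (x1 - x3) - y1 mod 53 = 24 * (6 - 22) - 39 = 1

P + Q = (22, 1)


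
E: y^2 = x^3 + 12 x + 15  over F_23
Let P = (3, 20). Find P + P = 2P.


Doubling: s = (3 x1^2 + a) / (2 y1)
s = (3*3^2 + 12) / (2*20) mod 23 = 5
x3 = s^2 - 2 x1 mod 23 = 5^2 - 2*3 = 19
y3 = s (x1 - x3) - y1 mod 23 = 5 * (3 - 19) - 20 = 15

2P = (19, 15)


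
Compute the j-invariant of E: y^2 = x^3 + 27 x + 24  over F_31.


Delta = -16(4 a^3 + 27 b^2) mod 31 = 9
-1728 * (4 a)^3 = -1728 * (4*27)^3 mod 31 = 30
j = 30 * 9^(-1) mod 31 = 24

j = 24 (mod 31)


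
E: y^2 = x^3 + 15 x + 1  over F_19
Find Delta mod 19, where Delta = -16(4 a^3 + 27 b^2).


4 a^3 + 27 b^2 = 4*15^3 + 27*1^2 = 13500 + 27 = 13527
Delta = -16 * (13527) = -216432
Delta mod 19 = 16

Delta = 16 (mod 19)


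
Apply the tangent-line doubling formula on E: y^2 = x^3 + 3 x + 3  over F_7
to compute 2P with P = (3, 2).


Doubling: s = (3 x1^2 + a) / (2 y1)
s = (3*3^2 + 3) / (2*2) mod 7 = 4
x3 = s^2 - 2 x1 mod 7 = 4^2 - 2*3 = 3
y3 = s (x1 - x3) - y1 mod 7 = 4 * (3 - 3) - 2 = 5

2P = (3, 5)


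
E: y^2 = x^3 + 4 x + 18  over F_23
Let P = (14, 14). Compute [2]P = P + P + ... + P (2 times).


k = 2 = 10_2 (binary, LSB first: 01)
Double-and-add from P = (14, 14):
  bit 0 = 0: acc unchanged = O
  bit 1 = 1: acc = O + (13, 17) = (13, 17)

2P = (13, 17)


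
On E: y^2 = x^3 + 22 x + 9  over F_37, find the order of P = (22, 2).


Compute successive multiples of P until we hit O:
  1P = (22, 2)
  2P = (23, 18)
  3P = (26, 8)
  4P = (19, 21)
  5P = (32, 12)
  6P = (21, 36)
  7P = (3, 18)
  8P = (0, 34)
  ... (continuing to 37P)
  37P = O

ord(P) = 37


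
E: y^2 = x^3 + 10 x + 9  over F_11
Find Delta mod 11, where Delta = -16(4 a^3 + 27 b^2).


4 a^3 + 27 b^2 = 4*10^3 + 27*9^2 = 4000 + 2187 = 6187
Delta = -16 * (6187) = -98992
Delta mod 11 = 8

Delta = 8 (mod 11)


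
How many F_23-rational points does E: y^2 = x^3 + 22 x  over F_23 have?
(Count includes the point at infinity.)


For each x in F_23, count y with y^2 = x^3 + 22 x + 0 mod 23:
  x = 0: RHS = 0, y in [0]  -> 1 point(s)
  x = 1: RHS = 0, y in [0]  -> 1 point(s)
  x = 2: RHS = 6, y in [11, 12]  -> 2 point(s)
  x = 3: RHS = 1, y in [1, 22]  -> 2 point(s)
  x = 6: RHS = 3, y in [7, 16]  -> 2 point(s)
  x = 10: RHS = 1, y in [1, 22]  -> 2 point(s)
  x = 11: RHS = 9, y in [3, 20]  -> 2 point(s)
  x = 14: RHS = 16, y in [4, 19]  -> 2 point(s)
  x = 15: RHS = 2, y in [5, 18]  -> 2 point(s)
  x = 16: RHS = 9, y in [3, 20]  -> 2 point(s)
  x = 18: RHS = 18, y in [8, 15]  -> 2 point(s)
  x = 19: RHS = 9, y in [3, 20]  -> 2 point(s)
  x = 22: RHS = 0, y in [0]  -> 1 point(s)
Affine points: 23. Add the point at infinity: total = 24.

#E(F_23) = 24


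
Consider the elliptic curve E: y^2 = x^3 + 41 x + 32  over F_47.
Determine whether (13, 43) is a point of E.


Check whether y^2 = x^3 + 41 x + 32 (mod 47) for (x, y) = (13, 43).
LHS: y^2 = 43^2 mod 47 = 16
RHS: x^3 + 41 x + 32 = 13^3 + 41*13 + 32 mod 47 = 36
LHS != RHS

No, not on the curve


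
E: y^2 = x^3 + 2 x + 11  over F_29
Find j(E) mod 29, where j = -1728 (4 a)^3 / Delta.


Delta = -16(4 a^3 + 27 b^2) mod 29 = 25
-1728 * (4 a)^3 = -1728 * (4*2)^3 mod 29 = 25
j = 25 * 25^(-1) mod 29 = 1

j = 1 (mod 29)


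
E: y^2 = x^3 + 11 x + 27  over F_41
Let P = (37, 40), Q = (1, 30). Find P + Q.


P != Q, so use the chord formula.
s = (y2 - y1) / (x2 - x1) = (31) / (5) mod 41 = 39
x3 = s^2 - x1 - x2 mod 41 = 39^2 - 37 - 1 = 7
y3 = s (x1 - x3) - y1 mod 41 = 39 * (37 - 7) - 40 = 23

P + Q = (7, 23)


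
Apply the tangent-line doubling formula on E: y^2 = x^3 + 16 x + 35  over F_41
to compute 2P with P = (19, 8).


Doubling: s = (3 x1^2 + a) / (2 y1)
s = (3*19^2 + 16) / (2*8) mod 41 = 20
x3 = s^2 - 2 x1 mod 41 = 20^2 - 2*19 = 34
y3 = s (x1 - x3) - y1 mod 41 = 20 * (19 - 34) - 8 = 20

2P = (34, 20)


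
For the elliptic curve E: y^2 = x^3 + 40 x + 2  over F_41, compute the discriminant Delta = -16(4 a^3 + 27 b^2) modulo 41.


4 a^3 + 27 b^2 = 4*40^3 + 27*2^2 = 256000 + 108 = 256108
Delta = -16 * (256108) = -4097728
Delta mod 41 = 17

Delta = 17 (mod 41)


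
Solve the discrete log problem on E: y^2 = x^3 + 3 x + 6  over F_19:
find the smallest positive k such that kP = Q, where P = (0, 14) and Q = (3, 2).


Enumerate multiples of P until we hit Q = (3, 2):
  1P = (0, 14)
  2P = (17, 12)
  3P = (3, 2)
Match found at i = 3.

k = 3


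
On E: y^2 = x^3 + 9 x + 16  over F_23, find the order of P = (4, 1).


Compute successive multiples of P until we hit O:
  1P = (4, 1)
  2P = (5, 5)
  3P = (7, 10)
  4P = (21, 17)
  5P = (0, 19)
  6P = (22, 11)
  7P = (1, 16)
  8P = (20, 10)
  ... (continuing to 29P)
  29P = O

ord(P) = 29


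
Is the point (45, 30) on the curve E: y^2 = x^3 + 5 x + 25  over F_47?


Check whether y^2 = x^3 + 5 x + 25 (mod 47) for (x, y) = (45, 30).
LHS: y^2 = 30^2 mod 47 = 7
RHS: x^3 + 5 x + 25 = 45^3 + 5*45 + 25 mod 47 = 7
LHS = RHS

Yes, on the curve


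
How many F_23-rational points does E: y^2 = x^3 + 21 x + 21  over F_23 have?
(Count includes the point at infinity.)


For each x in F_23, count y with y^2 = x^3 + 21 x + 21 mod 23:
  x = 2: RHS = 2, y in [5, 18]  -> 2 point(s)
  x = 4: RHS = 8, y in [10, 13]  -> 2 point(s)
  x = 6: RHS = 18, y in [8, 15]  -> 2 point(s)
  x = 10: RHS = 12, y in [9, 14]  -> 2 point(s)
  x = 12: RHS = 0, y in [0]  -> 1 point(s)
  x = 14: RHS = 0, y in [0]  -> 1 point(s)
  x = 15: RHS = 8, y in [10, 13]  -> 2 point(s)
  x = 17: RHS = 1, y in [1, 22]  -> 2 point(s)
  x = 20: RHS = 0, y in [0]  -> 1 point(s)
Affine points: 15. Add the point at infinity: total = 16.

#E(F_23) = 16


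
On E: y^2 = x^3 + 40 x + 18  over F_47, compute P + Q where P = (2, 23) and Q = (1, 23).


P != Q, so use the chord formula.
s = (y2 - y1) / (x2 - x1) = (0) / (46) mod 47 = 0
x3 = s^2 - x1 - x2 mod 47 = 0^2 - 2 - 1 = 44
y3 = s (x1 - x3) - y1 mod 47 = 0 * (2 - 44) - 23 = 24

P + Q = (44, 24)


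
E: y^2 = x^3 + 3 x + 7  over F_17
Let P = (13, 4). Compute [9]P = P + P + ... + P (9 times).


k = 9 = 1001_2 (binary, LSB first: 1001)
Double-and-add from P = (13, 4):
  bit 0 = 1: acc = O + (13, 4) = (13, 4)
  bit 1 = 0: acc unchanged = (13, 4)
  bit 2 = 0: acc unchanged = (13, 4)
  bit 3 = 1: acc = (13, 4) + (9, 7) = (3, 14)

9P = (3, 14)


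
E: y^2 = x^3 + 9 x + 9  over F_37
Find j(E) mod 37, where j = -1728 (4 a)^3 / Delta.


Delta = -16(4 a^3 + 27 b^2) mod 37 = 11
-1728 * (4 a)^3 = -1728 * (4*9)^3 mod 37 = 26
j = 26 * 11^(-1) mod 37 = 36

j = 36 (mod 37)


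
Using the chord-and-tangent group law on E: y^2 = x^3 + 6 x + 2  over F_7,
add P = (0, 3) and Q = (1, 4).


P != Q, so use the chord formula.
s = (y2 - y1) / (x2 - x1) = (1) / (1) mod 7 = 1
x3 = s^2 - x1 - x2 mod 7 = 1^2 - 0 - 1 = 0
y3 = s (x1 - x3) - y1 mod 7 = 1 * (0 - 0) - 3 = 4

P + Q = (0, 4)


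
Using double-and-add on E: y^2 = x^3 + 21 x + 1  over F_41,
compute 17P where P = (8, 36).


k = 17 = 10001_2 (binary, LSB first: 10001)
Double-and-add from P = (8, 36):
  bit 0 = 1: acc = O + (8, 36) = (8, 36)
  bit 1 = 0: acc unchanged = (8, 36)
  bit 2 = 0: acc unchanged = (8, 36)
  bit 3 = 0: acc unchanged = (8, 36)
  bit 4 = 1: acc = (8, 36) + (20, 37) = (15, 1)

17P = (15, 1)


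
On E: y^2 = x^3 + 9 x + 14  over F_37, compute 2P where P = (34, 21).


Doubling: s = (3 x1^2 + a) / (2 y1)
s = (3*34^2 + 9) / (2*21) mod 37 = 22
x3 = s^2 - 2 x1 mod 37 = 22^2 - 2*34 = 9
y3 = s (x1 - x3) - y1 mod 37 = 22 * (34 - 9) - 21 = 11

2P = (9, 11)


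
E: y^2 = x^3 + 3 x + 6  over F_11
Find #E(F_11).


For each x in F_11, count y with y^2 = x^3 + 3 x + 6 mod 11:
  x = 2: RHS = 9, y in [3, 8]  -> 2 point(s)
  x = 3: RHS = 9, y in [3, 8]  -> 2 point(s)
  x = 4: RHS = 5, y in [4, 7]  -> 2 point(s)
  x = 5: RHS = 3, y in [5, 6]  -> 2 point(s)
  x = 6: RHS = 9, y in [3, 8]  -> 2 point(s)
  x = 8: RHS = 3, y in [5, 6]  -> 2 point(s)
  x = 9: RHS = 3, y in [5, 6]  -> 2 point(s)
Affine points: 14. Add the point at infinity: total = 15.

#E(F_11) = 15


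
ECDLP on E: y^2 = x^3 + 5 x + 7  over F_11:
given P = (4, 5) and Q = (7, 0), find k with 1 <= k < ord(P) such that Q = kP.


Enumerate multiples of P until we hit Q = (7, 0):
  1P = (4, 5)
  2P = (7, 0)
Match found at i = 2.

k = 2


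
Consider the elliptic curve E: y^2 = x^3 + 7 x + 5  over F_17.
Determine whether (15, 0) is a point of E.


Check whether y^2 = x^3 + 7 x + 5 (mod 17) for (x, y) = (15, 0).
LHS: y^2 = 0^2 mod 17 = 0
RHS: x^3 + 7 x + 5 = 15^3 + 7*15 + 5 mod 17 = 0
LHS = RHS

Yes, on the curve


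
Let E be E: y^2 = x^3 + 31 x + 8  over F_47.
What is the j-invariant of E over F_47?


Delta = -16(4 a^3 + 27 b^2) mod 47 = 13
-1728 * (4 a)^3 = -1728 * (4*31)^3 mod 47 = 7
j = 7 * 13^(-1) mod 47 = 15

j = 15 (mod 47)


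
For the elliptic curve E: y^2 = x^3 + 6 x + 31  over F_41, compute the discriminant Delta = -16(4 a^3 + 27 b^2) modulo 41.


4 a^3 + 27 b^2 = 4*6^3 + 27*31^2 = 864 + 25947 = 26811
Delta = -16 * (26811) = -428976
Delta mod 41 = 7

Delta = 7 (mod 41)
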